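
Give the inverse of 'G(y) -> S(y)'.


The inverse of (P → Q) is (¬P → ¬Q). It is equivalent to the converse, not to the original.
Here P = 'G(y)' and Q = 'S(y)'.

If not (G(y)), then not (S(y)).


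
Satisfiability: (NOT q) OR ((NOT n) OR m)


Search for a satisfying assignment over {m, n, q}.
Try m=F, n=F, q=F: the formula evaluates to T.
A satisfying assignment exists.

Satisfiable.


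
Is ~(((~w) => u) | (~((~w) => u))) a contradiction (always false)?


Truth table over {u, w}:
u | w | φ
---------
False | False | False
True | False | False
False | True | False
True | True | False
Every row is false.

Yes, it is a contradiction.


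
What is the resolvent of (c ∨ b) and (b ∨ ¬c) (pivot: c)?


The clauses contain complementary literals c and ¬c.
Resolution eliminates this pair and disjoins the remaining literals (merging duplicates).

b


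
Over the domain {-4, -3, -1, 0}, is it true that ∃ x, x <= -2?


Evaluate the predicate on each element: -4:T, -3:T, -1:F, 0:F.
Witness x = -4 satisfies the predicate.

T


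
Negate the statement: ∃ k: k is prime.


¬(∀ x: φ) = ∃ x: ¬φ, and ¬(∃ x: φ) = ∀ x: ¬φ.
Apply to the existential statement.

∀ k: ¬(k is prime)


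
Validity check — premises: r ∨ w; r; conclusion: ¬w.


This is affirming a disjunct (fallacy). There exist truth assignments where the premises are all true but the conclusion is false.

Invalid.


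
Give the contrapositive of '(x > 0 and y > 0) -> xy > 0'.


The contrapositive of (P → Q) is (¬Q → ¬P); it is logically equivalent to the original.
Here P = '(x > 0 and y > 0)' and Q = 'xy > 0'.

If not (xy > 0), then not ((x > 0 and y > 0)).


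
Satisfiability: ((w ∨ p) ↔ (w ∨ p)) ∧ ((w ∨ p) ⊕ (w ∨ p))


Check all 4 assignments over {p, w}:
p | w | φ
---------
F | F | F
T | F | F
F | T | F
T | T | F
No assignment makes the formula true.

Unsatisfiable.


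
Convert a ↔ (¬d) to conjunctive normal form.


Step 1: Rewrite a ↔ (¬d) as (a → (¬d)) ∧ ((¬d) → a).
Step 2: Rewrite each implication as a disjunction.
Step 3: Eliminate any double negations (¬¬X = X).

((¬a) ∨ (¬d)) ∧ (d ∨ a)


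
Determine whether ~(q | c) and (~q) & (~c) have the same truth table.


Compare truth tables:
c | q | φ | ψ
-------------
False | False | True | True
True | False | False | False
False | True | False | False
True | True | False | False
The columns φ and ψ agree on every row.

Yes, they are logically equivalent.


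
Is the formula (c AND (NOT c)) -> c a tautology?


Build the truth table over {c}:
c | φ
-----
F | T
T | T
Every row evaluates to true.

Yes, it is a tautology.


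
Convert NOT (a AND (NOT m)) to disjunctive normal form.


Step 1: Apply De Morgan: ¬(a ∧ (¬m)) = ¬a ∨ ¬(¬m).
Step 2: Eliminate any double negations (¬¬X = X).

(NOT a) OR m


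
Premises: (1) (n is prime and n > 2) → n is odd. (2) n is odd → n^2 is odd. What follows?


Hypothetical syllogism: from (P → Q) and (Q → R), infer (P → R).
Chain the two implications through the shared middle term 'n is odd'.

(n is prime and n > 2) → n^2 is odd


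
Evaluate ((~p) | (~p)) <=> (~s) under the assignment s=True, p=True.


Substitute s=True, p=True:
~p = False
~p = False
(~p) | (~p) = False | False = False
~s = False
((~p) | (~p)) <=> (~s) = False <=> False = True

True


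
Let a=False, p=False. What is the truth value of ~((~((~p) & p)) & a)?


Substitute a=False, p=False:
~p = True
(~p) & p = True & False = False
~((~p) & p) = True
(~((~p) & p)) & a = True & False = False
~((~((~p) & p)) & a) = True

True


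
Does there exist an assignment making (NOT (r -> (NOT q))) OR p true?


Search for a satisfying assignment over {p, q, r}.
Try p=T, q=F, r=F: the formula evaluates to T.
A satisfying assignment exists.

Satisfiable.


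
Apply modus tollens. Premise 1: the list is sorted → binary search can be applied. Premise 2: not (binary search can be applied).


Modus tollens: from (P → Q) and ¬Q, infer ¬P.
Q = 'binary search can be applied' is denied; since P → Q, P must also fail.

Not (the list is sorted).


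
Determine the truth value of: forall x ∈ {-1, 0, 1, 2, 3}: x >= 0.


Evaluate the predicate on each element: -1:False, 0:True, 1:True, 2:True, 3:True.
Counterexample x = -1 fails the predicate.

False


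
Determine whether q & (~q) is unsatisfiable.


Truth table over {q}:
q | φ
-----
False | False
True | False
Every row is false.

Yes, it is a contradiction.


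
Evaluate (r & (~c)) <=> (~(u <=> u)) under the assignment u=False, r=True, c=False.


Substitute u=False, r=True, c=False:
~c = True
r & (~c) = True & True = True
u <=> u = False <=> False = True
~(u <=> u) = False
(r & (~c)) <=> (~(u <=> u)) = True <=> False = False

False


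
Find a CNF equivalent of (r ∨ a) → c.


Step 1: Rewrite as ¬(r ∨ a) ∨ c = (¬r ∧ ¬a) ∨ c.
Step 2: Distribute ∨ over ∧.

((¬r) ∨ c) ∧ ((¬a) ∨ c)


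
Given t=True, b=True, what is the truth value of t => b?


Implication is false only when antecedent is true and consequent is false.
Substitute: t=True, b=True.
True => True evaluates to True.

True


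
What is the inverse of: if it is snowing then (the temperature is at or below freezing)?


The inverse of (P → Q) is (¬P → ¬Q). It is equivalent to the converse, not to the original.
Here P = 'it is snowing' and Q = '(the temperature is at or below freezing)'.

If not (it is snowing), then not ((the temperature is at or below freezing)).


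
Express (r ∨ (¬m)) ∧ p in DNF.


Step 1: Distribute ∧ over ∨: (r ∨ (¬m)) ∧ p = (r ∧ p) ∨ ((¬m) ∧ p).

(r ∧ p) ∨ ((¬m) ∧ p)


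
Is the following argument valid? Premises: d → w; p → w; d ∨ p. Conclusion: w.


This matches the form of proof by cases: the conclusion follows in every model of the premises.

Valid.


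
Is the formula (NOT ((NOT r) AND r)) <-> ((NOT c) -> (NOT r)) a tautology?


Build the truth table over {c, r}:
c | r | φ
---------
F | F | T
T | F | T
F | T | F
T | T | T
Counterexample at row 3: with c=F, r=T, the formula is F.

No, it is not a tautology.


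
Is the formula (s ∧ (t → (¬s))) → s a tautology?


Build the truth table over {s, t}:
s | t | φ
---------
F | F | T
T | F | T
F | T | T
T | T | T
Every row evaluates to true.

Yes, it is a tautology.


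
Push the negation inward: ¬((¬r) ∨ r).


De Morgan: the negation of a disjunction is the conjunction of the negations.
Distribute ¬ across ∨, flipping it to ∧, and negate each literal.

r ∧ (¬r)


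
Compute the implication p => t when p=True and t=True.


Implication is false only when antecedent is true and consequent is false.
Substitute: p=True, t=True.
True => True evaluates to True.

True


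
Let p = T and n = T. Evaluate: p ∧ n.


Conjunction is true only when both operands are true.
Substitute: p=T, n=T.
T ∧ T evaluates to T.

T


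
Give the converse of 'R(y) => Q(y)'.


The converse of (P → Q) is (Q → P). It is not in general equivalent to the original.
Here P = 'R(y)' and Q = 'Q(y)'.

If Q(y), then R(y).


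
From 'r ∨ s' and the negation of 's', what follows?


Disjunctive syllogism: from (P ∨ Q) and ¬P, infer Q.
One disjunct, 's', is ruled out; the other must hold.

r


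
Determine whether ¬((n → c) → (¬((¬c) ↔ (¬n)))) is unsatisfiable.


Truth table over {c, n}:
c | n | φ
---------
F | F | T
T | F | F
F | T | F
T | T | T
Satisfying assignment at row 1: c=F, n=F gives T.

No, it is not a contradiction.


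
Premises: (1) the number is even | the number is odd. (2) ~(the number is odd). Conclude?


Disjunctive syllogism: from (P ∨ Q) and ¬P, infer Q.
One disjunct, 'the number is odd', is ruled out; the other must hold.

the number is even


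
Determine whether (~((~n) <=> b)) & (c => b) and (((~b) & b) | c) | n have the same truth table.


Compare truth tables:
b | c | n | φ | ψ
-----------------
False | False | False | True | False
True | False | False | False | False
False | True | False | False | True
True | True | False | False | True
False | False | True | False | True
True | False | True | True | True
False | True | True | False | True
True | True | True | True | True
They differ at row 1 (b=False, c=False, n=False): φ=True but ψ=False.

No, they are not logically equivalent.


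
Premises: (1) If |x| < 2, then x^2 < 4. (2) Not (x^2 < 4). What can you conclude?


Modus tollens: from (P → Q) and ¬Q, infer ¬P.
Q = 'x^2 < 4' is denied; since P → Q, P must also fail.

Not (|x| < 2).


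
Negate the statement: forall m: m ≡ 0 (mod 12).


¬(forall x: φ) = exists x: ¬φ, and ¬(exists x: φ) = forall x: ¬φ.
Apply to the universal statement.

exists m: ~(m ≡ 0 (mod 12))


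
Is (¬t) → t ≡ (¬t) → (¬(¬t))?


Compare truth tables:
t | φ | ψ
---------
F | F | F
T | T | T
The columns φ and ψ agree on every row.

Yes, they are logically equivalent.


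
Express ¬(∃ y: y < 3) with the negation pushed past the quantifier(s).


¬(∀ x: φ) = ∃ x: ¬φ, and ¬(∃ x: φ) = ∀ x: ¬φ.
Apply to the existential statement.

∀ y: ¬(y < 3)


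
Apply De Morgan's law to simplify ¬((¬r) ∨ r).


De Morgan: the negation of a disjunction is the conjunction of the negations.
Distribute ¬ across ∨, flipping it to ∧, and negate each literal.

r ∧ (¬r)


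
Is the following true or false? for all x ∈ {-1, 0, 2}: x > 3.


Evaluate the predicate on each element: -1:F, 0:F, 2:F.
Counterexample x = -1 fails the predicate.

F


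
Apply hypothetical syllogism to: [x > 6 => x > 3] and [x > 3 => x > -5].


Hypothetical syllogism: from (P → Q) and (Q → R), infer (P → R).
Chain the two implications through the shared middle term 'x > 3'.

x > 6 => x > -5


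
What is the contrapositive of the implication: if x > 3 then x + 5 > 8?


The contrapositive of (P → Q) is (¬Q → ¬P); it is logically equivalent to the original.
Here P = 'x > 3' and Q = 'x + 5 > 8'.

If not (x + 5 > 8), then not (x > 3).


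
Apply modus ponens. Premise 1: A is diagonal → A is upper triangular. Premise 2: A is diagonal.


Modus ponens: from (P → Q) and P, infer Q.
P = 'A is diagonal' is asserted, and P → Q holds, so Q follows.

A is upper triangular.


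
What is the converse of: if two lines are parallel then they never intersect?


The converse of (P → Q) is (Q → P). It is not in general equivalent to the original.
Here P = 'two lines are parallel' and Q = 'they never intersect'.

If they never intersect, then two lines are parallel.


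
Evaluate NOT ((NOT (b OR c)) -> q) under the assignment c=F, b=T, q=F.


Substitute c=F, b=T, q=F:
b OR c = T OR F = T
NOT (b OR c) = F
(NOT (b OR c)) -> q = F -> F = T
NOT ((NOT (b OR c)) -> q) = F

F


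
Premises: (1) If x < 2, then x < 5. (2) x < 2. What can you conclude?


Modus ponens: from (P → Q) and P, infer Q.
P = 'x < 2' is asserted, and P → Q holds, so Q follows.

x < 5.


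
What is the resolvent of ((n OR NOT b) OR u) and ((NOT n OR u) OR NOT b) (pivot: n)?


The clauses contain complementary literals n and NOTn.
Resolution eliminates this pair and disjoins the remaining literals (merging duplicates).

(u OR NOT b)


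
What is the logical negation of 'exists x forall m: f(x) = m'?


Negation flips each quantifier (∀↔∃) and negates the inner predicate.
¬(exists x forall m: φ) = forall x exists m: ¬φ.

forall x exists m: ~(f(x) = m)


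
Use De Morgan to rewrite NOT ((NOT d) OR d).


De Morgan: the negation of a disjunction is the conjunction of the negations.
Distribute NOT across OR, flipping it to AND, and negate each literal.

d AND (NOT d)


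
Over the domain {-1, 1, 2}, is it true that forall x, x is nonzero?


Evaluate the predicate on each element: -1:True, 1:True, 2:True.
Every element satisfies the predicate.

True


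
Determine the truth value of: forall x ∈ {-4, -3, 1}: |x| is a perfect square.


Evaluate the predicate on each element: -4:True, -3:False, 1:True.
Counterexample x = -3 fails the predicate.

False


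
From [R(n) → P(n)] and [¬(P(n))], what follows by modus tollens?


Modus tollens: from (P → Q) and ¬Q, infer ¬P.
Q = 'P(n)' is denied; since P → Q, P must also fail.

Not (R(n)).


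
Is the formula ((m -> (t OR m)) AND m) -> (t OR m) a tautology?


Build the truth table over {m, t}:
m | t | φ
---------
F | F | T
T | F | T
F | T | T
T | T | T
Every row evaluates to true.

Yes, it is a tautology.


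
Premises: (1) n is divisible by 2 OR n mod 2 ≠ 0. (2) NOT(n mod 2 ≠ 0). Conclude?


Disjunctive syllogism: from (P ∨ Q) and ¬P, infer Q.
One disjunct, 'n mod 2 ≠ 0', is ruled out; the other must hold.

n is divisible by 2


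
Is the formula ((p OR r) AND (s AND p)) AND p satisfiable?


Search for a satisfying assignment over {p, r, s}.
Try p=T, r=F, s=T: the formula evaluates to T.
A satisfying assignment exists.

Satisfiable.


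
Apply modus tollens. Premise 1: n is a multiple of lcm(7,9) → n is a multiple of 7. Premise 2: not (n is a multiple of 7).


Modus tollens: from (P → Q) and ¬Q, infer ¬P.
Q = 'n is a multiple of 7' is denied; since P → Q, P must also fail.

Not (n is a multiple of lcm(7,9)).


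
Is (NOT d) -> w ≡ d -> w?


Compare truth tables:
d | w | φ | ψ
-------------
F | F | F | T
T | F | T | F
F | T | T | T
T | T | T | T
They differ at row 1 (d=F, w=F): φ=F but ψ=T.

No, they are not logically equivalent.


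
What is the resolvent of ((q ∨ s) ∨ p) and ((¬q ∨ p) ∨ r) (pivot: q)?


The clauses contain complementary literals q and ¬q.
Resolution eliminates this pair and disjoins the remaining literals (merging duplicates).

((p ∨ s) ∨ r)


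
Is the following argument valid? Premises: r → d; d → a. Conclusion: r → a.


This matches the form of hypothetical syllogism: the conclusion follows in every model of the premises.

Valid.


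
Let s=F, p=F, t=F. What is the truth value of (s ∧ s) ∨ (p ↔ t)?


Substitute s=F, p=F, t=F:
s ∧ s = F ∧ F = F
p ↔ t = F ↔ F = T
(s ∧ s) ∨ (p ↔ t) = F ∨ T = T

T


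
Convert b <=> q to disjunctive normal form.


Step 1: b ↔ q is true exactly when both agree: (b ∧ q) ∨ (¬b ∧ ¬q).

(b & q) | ((~b) & (~q))


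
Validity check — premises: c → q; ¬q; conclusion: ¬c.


This matches the form of modus tollens: the conclusion follows in every model of the premises.

Valid.


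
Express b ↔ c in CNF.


Step 1: Rewrite b ↔ c as (b → c) ∧ (c → b).
Step 2: Rewrite each implication as a disjunction.

((¬b) ∨ c) ∧ ((¬c) ∨ b)


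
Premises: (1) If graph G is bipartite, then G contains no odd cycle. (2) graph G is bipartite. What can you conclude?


Modus ponens: from (P → Q) and P, infer Q.
P = 'graph G is bipartite' is asserted, and P → Q holds, so Q follows.

G contains no odd cycle.


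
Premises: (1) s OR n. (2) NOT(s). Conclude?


Disjunctive syllogism: from (P ∨ Q) and ¬P, infer Q.
One disjunct, 's', is ruled out; the other must hold.

n


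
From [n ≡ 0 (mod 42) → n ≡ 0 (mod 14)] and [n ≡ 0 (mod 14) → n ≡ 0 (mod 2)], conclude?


Hypothetical syllogism: from (P → Q) and (Q → R), infer (P → R).
Chain the two implications through the shared middle term 'n ≡ 0 (mod 14)'.

n ≡ 0 (mod 42) → n ≡ 0 (mod 2)


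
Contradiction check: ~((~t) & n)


Truth table over {n, t}:
n | t | φ
---------
False | False | True
True | False | False
False | True | True
True | True | True
Satisfying assignment at row 1: n=False, t=False gives True.

No, it is not a contradiction.


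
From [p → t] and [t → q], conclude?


Hypothetical syllogism: from (P → Q) and (Q → R), infer (P → R).
Chain the two implications through the shared middle term 't'.

p → q


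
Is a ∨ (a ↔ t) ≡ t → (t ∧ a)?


Compare truth tables:
a | t | φ | ψ
-------------
F | F | T | T
T | F | T | T
F | T | F | F
T | T | T | T
The columns φ and ψ agree on every row.

Yes, they are logically equivalent.


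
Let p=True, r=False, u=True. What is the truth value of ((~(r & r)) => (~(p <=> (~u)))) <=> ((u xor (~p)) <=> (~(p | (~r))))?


Substitute p=True, r=False, u=True:
… (earlier sub-steps elided)
p <=> (~u) = True <=> False = False
~(p <=> (~u)) = True
(~(r & r)) => (~(p <=> (~u))) = True => True = True
~p = False
u xor (~p) = True xor False = True
~r = True
p | (~r) = True | True = True
~(p | (~r)) = False
(u xor (~p)) <=> (~(p | (~r))) = True <=> False = False
((~(r & r)) => (~(p <=> (~u)))) <=> ((u xor (~p)) <=> (~(p | (~r)))) = True <=> False = False

False


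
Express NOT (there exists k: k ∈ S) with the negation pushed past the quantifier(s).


¬(for all x: φ) = there exists x: ¬φ, and ¬(there exists x: φ) = for all x: ¬φ.
Apply to the existential statement.

for all k: NOT(k ∈ S)


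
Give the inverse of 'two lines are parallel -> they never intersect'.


The inverse of (P → Q) is (¬P → ¬Q). It is equivalent to the converse, not to the original.
Here P = 'two lines are parallel' and Q = 'they never intersect'.

If not (two lines are parallel), then not (they never intersect).


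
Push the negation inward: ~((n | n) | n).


De Morgan: the negation of a disjunction is the conjunction of the negations.
Distribute ~ across |, flipping it to &, and negate each literal.

((~n) & (~n)) & (~n)


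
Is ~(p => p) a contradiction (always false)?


Truth table over {p}:
p | φ
-----
False | False
True | False
Every row is false.

Yes, it is a contradiction.


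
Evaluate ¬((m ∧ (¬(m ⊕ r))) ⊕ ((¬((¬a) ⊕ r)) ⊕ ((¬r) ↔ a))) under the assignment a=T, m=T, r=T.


Substitute a=T, m=T, r=T:
… (earlier sub-steps elided)
¬(m ⊕ r) = T
m ∧ (¬(m ⊕ r)) = T ∧ T = T
¬a = F
(¬a) ⊕ r = F ⊕ T = T
¬((¬a) ⊕ r) = F
¬r = F
(¬r) ↔ a = F ↔ T = F
(¬((¬a) ⊕ r)) ⊕ ((¬r) ↔ a) = F ⊕ F = F
(m ∧ (¬(m ⊕ r))) ⊕ ((¬((¬a) ⊕ r)) ⊕ ((¬r) ↔ a)) = T ⊕ F = T
¬((m ∧ (¬(m ⊕ r))) ⊕ ((¬((¬a) ⊕ r)) ⊕ ((¬r) ↔ a))) = F

F


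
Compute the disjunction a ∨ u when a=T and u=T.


Disjunction is false only when both operands are false.
Substitute: a=T, u=T.
T ∨ T evaluates to T.

T


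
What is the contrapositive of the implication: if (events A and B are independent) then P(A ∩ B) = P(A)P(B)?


The contrapositive of (P → Q) is (¬Q → ¬P); it is logically equivalent to the original.
Here P = '(events A and B are independent)' and Q = 'P(A ∩ B) = P(A)P(B)'.

If not (P(A ∩ B) = P(A)P(B)), then not ((events A and B are independent)).


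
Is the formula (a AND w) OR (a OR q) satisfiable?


Search for a satisfying assignment over {a, q, w}.
Try a=T, q=F, w=F: the formula evaluates to T.
A satisfying assignment exists.

Satisfiable.


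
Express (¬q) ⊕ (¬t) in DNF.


Step 1: (¬q) ⊕ (¬t) is true exactly when they disagree: ((¬q) ∧ ¬(¬t)) ∨ (¬(¬q) ∧ (¬t)).
Step 2: Eliminate any double negations (¬¬X = X).

((¬q) ∧ t) ∨ (q ∧ (¬t))


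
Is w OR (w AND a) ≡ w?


Compare truth tables:
a | w | φ | ψ
-------------
F | F | F | F
T | F | F | F
F | T | T | T
T | T | T | T
The columns φ and ψ agree on every row.

Yes, they are logically equivalent.


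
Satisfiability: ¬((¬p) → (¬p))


Check all 2 assignments over {p}:
p | φ
-----
F | F
T | F
No assignment makes the formula true.

Unsatisfiable.


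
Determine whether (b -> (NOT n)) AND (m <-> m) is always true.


Build the truth table over {b, m, n}:
b | m | n | φ
-------------
F | F | F | T
T | F | F | T
F | T | F | T
T | T | F | T
F | F | T | T
T | F | T | F
F | T | T | T
T | T | T | F
Counterexample at row 6: with b=T, m=F, n=T, the formula is F.

No, it is not a tautology.


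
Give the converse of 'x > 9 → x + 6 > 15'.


The converse of (P → Q) is (Q → P). It is not in general equivalent to the original.
Here P = 'x > 9' and Q = 'x + 6 > 15'.

If x + 6 > 15, then x > 9.


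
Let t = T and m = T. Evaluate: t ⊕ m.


Exclusive or is true when exactly one operand is true.
Substitute: t=T, m=T.
T ⊕ T evaluates to F.

F


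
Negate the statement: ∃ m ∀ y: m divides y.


Negation flips each quantifier (∀↔∃) and negates the inner predicate.
¬(∃ m ∀ y: φ) = ∀ m ∃ y: ¬φ.

∀ m ∃ y: ¬(m divides y)


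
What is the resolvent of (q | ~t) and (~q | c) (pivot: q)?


The clauses contain complementary literals q and ~q.
Resolution eliminates this pair and disjoins the remaining literals (merging duplicates).

(~t | c)


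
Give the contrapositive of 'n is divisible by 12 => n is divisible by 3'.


The contrapositive of (P → Q) is (¬Q → ¬P); it is logically equivalent to the original.
Here P = 'n is divisible by 12' and Q = 'n is divisible by 3'.

If not (n is divisible by 3), then not (n is divisible by 12).


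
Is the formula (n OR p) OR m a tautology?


Build the truth table over {m, n, p}:
m | n | p | φ
-------------
F | F | F | F
T | F | F | T
F | T | F | T
T | T | F | T
F | F | T | T
T | F | T | T
F | T | T | T
T | T | T | T
Counterexample at row 1: with m=F, n=F, p=F, the formula is F.

No, it is not a tautology.


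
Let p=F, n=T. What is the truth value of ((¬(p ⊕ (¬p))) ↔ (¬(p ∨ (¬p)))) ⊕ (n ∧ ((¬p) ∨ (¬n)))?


Substitute p=F, n=T:
… (earlier sub-steps elided)
¬(p ⊕ (¬p)) = F
¬p = T
p ∨ (¬p) = F ∨ T = T
¬(p ∨ (¬p)) = F
(¬(p ⊕ (¬p))) ↔ (¬(p ∨ (¬p))) = F ↔ F = T
¬p = T
¬n = F
(¬p) ∨ (¬n) = T ∨ F = T
n ∧ ((¬p) ∨ (¬n)) = T ∧ T = T
((¬(p ⊕ (¬p))) ↔ (¬(p ∨ (¬p)))) ⊕ (n ∧ ((¬p) ∨ (¬n))) = T ⊕ T = F

F


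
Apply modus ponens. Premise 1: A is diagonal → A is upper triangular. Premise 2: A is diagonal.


Modus ponens: from (P → Q) and P, infer Q.
P = 'A is diagonal' is asserted, and P → Q holds, so Q follows.

A is upper triangular.


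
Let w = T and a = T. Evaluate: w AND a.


Conjunction is true only when both operands are true.
Substitute: w=T, a=T.
T AND T evaluates to T.

T


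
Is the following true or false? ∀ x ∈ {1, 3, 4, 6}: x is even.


Evaluate the predicate on each element: 1:F, 3:F, 4:T, 6:T.
Counterexample x = 1 fails the predicate.

F


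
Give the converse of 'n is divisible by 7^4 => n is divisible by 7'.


The converse of (P → Q) is (Q → P). It is not in general equivalent to the original.
Here P = 'n is divisible by 7^4' and Q = 'n is divisible by 7'.

If n is divisible by 7, then n is divisible by 7^4.


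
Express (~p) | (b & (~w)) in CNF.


Step 1: Distribute ∨ over ∧: (¬p) ∨ (b ∧ (¬w)) = ((¬p) ∨ b) ∧ ((¬p) ∨ (¬w)).

((~p) | b) & ((~p) | (~w))


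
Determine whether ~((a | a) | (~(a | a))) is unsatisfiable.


Truth table over {a}:
a | φ
-----
False | False
True | False
Every row is false.

Yes, it is a contradiction.


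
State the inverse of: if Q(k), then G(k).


The inverse of (P → Q) is (¬P → ¬Q). It is equivalent to the converse, not to the original.
Here P = 'Q(k)' and Q = 'G(k)'.

If not (Q(k)), then not (G(k)).


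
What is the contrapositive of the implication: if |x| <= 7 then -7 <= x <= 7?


The contrapositive of (P → Q) is (¬Q → ¬P); it is logically equivalent to the original.
Here P = '|x| <= 7' and Q = '-7 <= x <= 7'.

If not (-7 <= x <= 7), then not (|x| <= 7).


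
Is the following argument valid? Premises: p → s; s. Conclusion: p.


This is affirming the consequent (fallacy). There exist truth assignments where the premises are all true but the conclusion is false.

Invalid.


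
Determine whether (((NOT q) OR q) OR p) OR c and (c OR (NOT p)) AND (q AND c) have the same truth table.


Compare truth tables:
c | p | q | φ | ψ
-----------------
F | F | F | T | F
T | F | F | T | F
F | T | F | T | F
T | T | F | T | F
F | F | T | T | F
T | F | T | T | T
F | T | T | T | F
T | T | T | T | T
They differ at row 1 (c=F, p=F, q=F): φ=T but ψ=F.

No, they are not logically equivalent.


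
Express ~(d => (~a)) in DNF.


Step 1: Rewrite implication then negate: ¬(¬d ∨ (¬a)) = d ∧ ¬(¬a).
Step 2: Eliminate any double negations (¬¬X = X).

d & a


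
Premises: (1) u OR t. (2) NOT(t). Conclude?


Disjunctive syllogism: from (P ∨ Q) and ¬P, infer Q.
One disjunct, 't', is ruled out; the other must hold.

u


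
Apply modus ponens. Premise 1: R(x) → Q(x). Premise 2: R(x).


Modus ponens: from (P → Q) and P, infer Q.
P = 'R(x)' is asserted, and P → Q holds, so Q follows.

Q(x).


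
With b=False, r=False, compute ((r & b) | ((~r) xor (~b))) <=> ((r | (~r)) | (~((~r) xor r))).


Substitute b=False, r=False:
… (earlier sub-steps elided)
~b = True
(~r) xor (~b) = True xor True = False
(r & b) | ((~r) xor (~b)) = False | False = False
~r = True
r | (~r) = False | True = True
~r = True
(~r) xor r = True xor False = True
~((~r) xor r) = False
(r | (~r)) | (~((~r) xor r)) = True | False = True
((r & b) | ((~r) xor (~b))) <=> ((r | (~r)) | (~((~r) xor r))) = False <=> True = False

False


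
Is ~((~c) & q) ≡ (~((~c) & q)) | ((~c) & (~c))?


Compare truth tables:
c | q | φ | ψ
-------------
False | False | True | True
True | False | True | True
False | True | False | True
True | True | True | True
They differ at row 3 (c=False, q=True): φ=False but ψ=True.

No, they are not logically equivalent.


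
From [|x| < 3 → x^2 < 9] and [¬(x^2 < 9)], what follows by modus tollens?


Modus tollens: from (P → Q) and ¬Q, infer ¬P.
Q = 'x^2 < 9' is denied; since P → Q, P must also fail.

Not (|x| < 3).


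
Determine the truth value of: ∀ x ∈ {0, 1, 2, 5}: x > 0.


Evaluate the predicate on each element: 0:F, 1:T, 2:T, 5:T.
Counterexample x = 0 fails the predicate.

F


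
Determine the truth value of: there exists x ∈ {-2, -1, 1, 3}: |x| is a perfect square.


Evaluate the predicate on each element: -2:F, -1:T, 1:T, 3:F.
Witness x = -1 satisfies the predicate.

T


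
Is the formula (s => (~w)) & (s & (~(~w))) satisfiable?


Check all 4 assignments over {s, w}:
s | w | φ
---------
False | False | False
True | False | False
False | True | False
True | True | False
No assignment makes the formula true.

Unsatisfiable.


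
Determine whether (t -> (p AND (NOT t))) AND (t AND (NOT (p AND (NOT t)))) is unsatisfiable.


Truth table over {p, t}:
p | t | φ
---------
F | F | F
T | F | F
F | T | F
T | T | F
Every row is false.

Yes, it is a contradiction.


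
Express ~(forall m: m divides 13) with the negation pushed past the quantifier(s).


¬(forall x: φ) = exists x: ¬φ, and ¬(exists x: φ) = forall x: ¬φ.
Apply to the universal statement.

exists m: ~(m divides 13)


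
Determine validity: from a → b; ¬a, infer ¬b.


This is denying the antecedent (fallacy). There exist truth assignments where the premises are all true but the conclusion is false.

Invalid.


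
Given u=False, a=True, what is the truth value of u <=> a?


Biconditional is true when both operands have the same truth value.
Substitute: u=False, a=True.
False <=> True evaluates to False.

False


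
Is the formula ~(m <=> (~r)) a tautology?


Build the truth table over {m, r}:
m | r | φ
---------
False | False | True
True | False | False
False | True | False
True | True | True
Counterexample at row 2: with m=True, r=False, the formula is False.

No, it is not a tautology.


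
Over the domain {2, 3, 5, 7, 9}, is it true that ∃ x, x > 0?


Evaluate the predicate on each element: 2:T, 3:T, 5:T, 7:T, 9:T.
Witness x = 2 satisfies the predicate.

T


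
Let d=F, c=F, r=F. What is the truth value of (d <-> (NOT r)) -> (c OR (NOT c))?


Substitute d=F, c=F, r=F:
NOT r = T
d <-> (NOT r) = F <-> T = F
NOT c = T
c OR (NOT c) = F OR T = T
(d <-> (NOT r)) -> (c OR (NOT c)) = F -> T = T

T


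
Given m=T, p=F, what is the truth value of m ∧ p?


Conjunction is true only when both operands are true.
Substitute: m=T, p=F.
T ∧ F evaluates to F.

F


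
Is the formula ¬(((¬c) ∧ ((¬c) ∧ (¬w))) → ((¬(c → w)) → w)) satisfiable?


Check all 4 assignments over {c, w}:
c | w | φ
---------
F | F | F
T | F | F
F | T | F
T | T | F
No assignment makes the formula true.

Unsatisfiable.


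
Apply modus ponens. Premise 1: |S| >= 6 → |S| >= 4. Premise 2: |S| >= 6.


Modus ponens: from (P → Q) and P, infer Q.
P = '|S| >= 6' is asserted, and P → Q holds, so Q follows.

|S| >= 4.


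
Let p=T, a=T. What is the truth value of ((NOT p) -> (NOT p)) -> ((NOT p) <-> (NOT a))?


Substitute p=T, a=T:
NOT p = F
NOT p = F
(NOT p) -> (NOT p) = F -> F = T
NOT p = F
NOT a = F
(NOT p) <-> (NOT a) = F <-> F = T
((NOT p) -> (NOT p)) -> ((NOT p) <-> (NOT a)) = T -> T = T

T


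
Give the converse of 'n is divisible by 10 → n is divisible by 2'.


The converse of (P → Q) is (Q → P). It is not in general equivalent to the original.
Here P = 'n is divisible by 10' and Q = 'n is divisible by 2'.

If n is divisible by 2, then n is divisible by 10.


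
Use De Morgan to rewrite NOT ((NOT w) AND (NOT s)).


De Morgan: the negation of a conjunction is the disjunction of the negations.
Distribute NOT across AND, flipping it to OR, and negate each literal.

w OR s


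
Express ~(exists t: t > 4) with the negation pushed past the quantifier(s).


¬(forall x: φ) = exists x: ¬φ, and ¬(exists x: φ) = forall x: ¬φ.
Apply to the existential statement.

forall t: ~(t > 4)


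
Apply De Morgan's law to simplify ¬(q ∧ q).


De Morgan: the negation of a conjunction is the disjunction of the negations.
Distribute ¬ across ∧, flipping it to ∨, and negate each literal.

(¬q) ∨ (¬q)


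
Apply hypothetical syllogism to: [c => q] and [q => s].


Hypothetical syllogism: from (P → Q) and (Q → R), infer (P → R).
Chain the two implications through the shared middle term 'q'.

c => s


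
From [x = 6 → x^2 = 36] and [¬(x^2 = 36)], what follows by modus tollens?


Modus tollens: from (P → Q) and ¬Q, infer ¬P.
Q = 'x^2 = 36' is denied; since P → Q, P must also fail.

Not (x = 6).


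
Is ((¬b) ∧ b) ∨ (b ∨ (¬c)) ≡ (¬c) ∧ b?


Compare truth tables:
b | c | φ | ψ
-------------
F | F | T | F
T | F | T | T
F | T | F | F
T | T | T | F
They differ at row 1 (b=F, c=F): φ=T but ψ=F.

No, they are not logically equivalent.


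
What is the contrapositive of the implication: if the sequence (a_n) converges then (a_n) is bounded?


The contrapositive of (P → Q) is (¬Q → ¬P); it is logically equivalent to the original.
Here P = 'the sequence (a_n) converges' and Q = '(a_n) is bounded'.

If not ((a_n) is bounded), then not (the sequence (a_n) converges).


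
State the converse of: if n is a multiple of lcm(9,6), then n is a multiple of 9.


The converse of (P → Q) is (Q → P). It is not in general equivalent to the original.
Here P = 'n is a multiple of lcm(9,6)' and Q = 'n is a multiple of 9'.

If n is a multiple of 9, then n is a multiple of lcm(9,6).


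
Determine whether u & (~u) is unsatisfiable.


Truth table over {u}:
u | φ
-----
False | False
True | False
Every row is false.

Yes, it is a contradiction.


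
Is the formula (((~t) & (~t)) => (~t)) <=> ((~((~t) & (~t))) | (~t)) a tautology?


Build the truth table over {t}:
t | φ
-----
False | True
True | True
Every row evaluates to true.

Yes, it is a tautology.


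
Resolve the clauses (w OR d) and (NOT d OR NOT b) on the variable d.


The clauses contain complementary literals d and NOTd.
Resolution eliminates this pair and disjoins the remaining literals (merging duplicates).

(w OR NOT b)


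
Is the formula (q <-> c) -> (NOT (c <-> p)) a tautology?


Build the truth table over {c, p, q}:
c | p | q | φ
-------------
F | F | F | F
T | F | F | T
F | T | F | T
T | T | F | T
F | F | T | T
T | F | T | T
F | T | T | T
T | T | T | F
Counterexample at row 1: with c=F, p=F, q=F, the formula is F.

No, it is not a tautology.


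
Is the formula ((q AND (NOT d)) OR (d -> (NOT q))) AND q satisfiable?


Search for a satisfying assignment over {d, q}.
Try d=F, q=T: the formula evaluates to T.
A satisfying assignment exists.

Satisfiable.


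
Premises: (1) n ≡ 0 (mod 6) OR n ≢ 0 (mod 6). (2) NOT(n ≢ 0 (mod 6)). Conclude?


Disjunctive syllogism: from (P ∨ Q) and ¬P, infer Q.
One disjunct, 'n ≢ 0 (mod 6)', is ruled out; the other must hold.

n ≡ 0 (mod 6)


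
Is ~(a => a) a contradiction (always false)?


Truth table over {a}:
a | φ
-----
False | False
True | False
Every row is false.

Yes, it is a contradiction.


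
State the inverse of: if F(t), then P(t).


The inverse of (P → Q) is (¬P → ¬Q). It is equivalent to the converse, not to the original.
Here P = 'F(t)' and Q = 'P(t)'.

If not (F(t)), then not (P(t)).


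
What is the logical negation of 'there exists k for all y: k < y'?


Negation flips each quantifier (∀↔∃) and negates the inner predicate.
¬(there exists k for all y: φ) = for all k there exists y: ¬φ.

for all k there exists y: NOT(k < y)


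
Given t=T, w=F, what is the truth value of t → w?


Implication is false only when antecedent is true and consequent is false.
Substitute: t=T, w=F.
T → F evaluates to F.

F


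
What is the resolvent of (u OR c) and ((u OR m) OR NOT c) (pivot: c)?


The clauses contain complementary literals c and NOTc.
Resolution eliminates this pair and disjoins the remaining literals (merging duplicates).

(u OR m)


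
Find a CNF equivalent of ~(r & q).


Step 1: Apply De Morgan: ¬(r ∧ q) = ¬r ∨ ¬q.

(~r) | (~q)


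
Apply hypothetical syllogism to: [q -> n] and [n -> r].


Hypothetical syllogism: from (P → Q) and (Q → R), infer (P → R).
Chain the two implications through the shared middle term 'n'.

q -> r


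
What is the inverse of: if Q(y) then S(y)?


The inverse of (P → Q) is (¬P → ¬Q). It is equivalent to the converse, not to the original.
Here P = 'Q(y)' and Q = 'S(y)'.

If not (Q(y)), then not (S(y)).


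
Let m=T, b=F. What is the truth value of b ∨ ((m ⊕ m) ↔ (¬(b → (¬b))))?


Substitute m=T, b=F:
m ⊕ m = T ⊕ T = F
¬b = T
b → (¬b) = F → T = T
¬(b → (¬b)) = F
(m ⊕ m) ↔ (¬(b → (¬b))) = F ↔ F = T
b ∨ ((m ⊕ m) ↔ (¬(b → (¬b)))) = F ∨ T = T

T


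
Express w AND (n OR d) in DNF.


Step 1: Distribute ∧ over ∨: w ∧ (n ∨ d) = (w ∧ n) ∨ (w ∧ d).

(w AND n) OR (w AND d)


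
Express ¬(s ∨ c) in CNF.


Step 1: Apply De Morgan: ¬(s ∨ c) = ¬s ∧ ¬c.

(¬s) ∧ (¬c)


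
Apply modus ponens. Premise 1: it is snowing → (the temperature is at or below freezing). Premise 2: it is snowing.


Modus ponens: from (P → Q) and P, infer Q.
P = 'it is snowing' is asserted, and P → Q holds, so Q follows.

(the temperature is at or below freezing).


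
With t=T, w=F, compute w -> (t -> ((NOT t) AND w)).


Substitute t=T, w=F:
NOT t = F
(NOT t) AND w = F AND F = F
t -> ((NOT t) AND w) = T -> F = F
w -> (t -> ((NOT t) AND w)) = F -> F = T

T


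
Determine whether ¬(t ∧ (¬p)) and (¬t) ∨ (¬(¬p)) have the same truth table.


Compare truth tables:
p | t | φ | ψ
-------------
F | F | T | T
T | F | T | T
F | T | F | F
T | T | T | T
The columns φ and ψ agree on every row.

Yes, they are logically equivalent.


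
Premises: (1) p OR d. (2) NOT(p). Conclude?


Disjunctive syllogism: from (P ∨ Q) and ¬P, infer Q.
One disjunct, 'p', is ruled out; the other must hold.

d


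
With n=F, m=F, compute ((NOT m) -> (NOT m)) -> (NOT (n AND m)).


Substitute n=F, m=F:
NOT m = T
NOT m = T
(NOT m) -> (NOT m) = T -> T = T
n AND m = F AND F = F
NOT (n AND m) = T
((NOT m) -> (NOT m)) -> (NOT (n AND m)) = T -> T = T

T


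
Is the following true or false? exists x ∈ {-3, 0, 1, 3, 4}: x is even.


Evaluate the predicate on each element: -3:False, 0:True, 1:False, 3:False, 4:True.
Witness x = 0 satisfies the predicate.

True


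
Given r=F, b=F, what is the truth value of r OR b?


Disjunction is false only when both operands are false.
Substitute: r=F, b=F.
F OR F evaluates to F.

F


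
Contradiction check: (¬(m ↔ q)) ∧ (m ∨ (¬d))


Truth table over {d, m, q}:
d | m | q | φ
-------------
F | F | F | F
T | F | F | F
F | T | F | T
T | T | F | T
F | F | T | T
T | F | T | F
F | T | T | F
T | T | T | F
Satisfying assignment at row 3: d=F, m=T, q=F gives T.

No, it is not a contradiction.


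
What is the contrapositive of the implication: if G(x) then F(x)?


The contrapositive of (P → Q) is (¬Q → ¬P); it is logically equivalent to the original.
Here P = 'G(x)' and Q = 'F(x)'.

If not (F(x)), then not (G(x)).


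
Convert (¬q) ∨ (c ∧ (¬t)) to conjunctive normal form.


Step 1: Distribute ∨ over ∧: (¬q) ∨ (c ∧ (¬t)) = ((¬q) ∨ c) ∧ ((¬q) ∨ (¬t)).

((¬q) ∨ c) ∧ ((¬q) ∨ (¬t))


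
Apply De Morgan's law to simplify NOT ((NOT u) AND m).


De Morgan: the negation of a conjunction is the disjunction of the negations.
Distribute NOT across AND, flipping it to OR, and negate each literal.

u OR (NOT m)


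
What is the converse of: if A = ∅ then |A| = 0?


The converse of (P → Q) is (Q → P). It is not in general equivalent to the original.
Here P = 'A = ∅' and Q = '|A| = 0'.

If |A| = 0, then A = ∅.


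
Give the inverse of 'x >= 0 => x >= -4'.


The inverse of (P → Q) is (¬P → ¬Q). It is equivalent to the converse, not to the original.
Here P = 'x >= 0' and Q = 'x >= -4'.

If not (x >= 0), then not (x >= -4).


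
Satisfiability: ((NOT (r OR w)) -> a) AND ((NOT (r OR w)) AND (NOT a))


Check all 8 assignments over {a, r, w}:
a | r | w | φ
-------------
F | F | F | F
T | F | F | F
F | T | F | F
T | T | F | F
F | F | T | F
T | F | T | F
F | T | T | F
T | T | T | F
No assignment makes the formula true.

Unsatisfiable.


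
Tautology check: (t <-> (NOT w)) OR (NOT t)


Build the truth table over {t, w}:
t | w | φ
---------
F | F | T
T | F | T
F | T | T
T | T | F
Counterexample at row 4: with t=T, w=T, the formula is F.

No, it is not a tautology.


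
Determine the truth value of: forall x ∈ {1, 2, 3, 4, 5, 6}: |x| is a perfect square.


Evaluate the predicate on each element: 1:True, 2:False, 3:False, 4:True, 5:False, 6:False.
Counterexample x = 2 fails the predicate.

False


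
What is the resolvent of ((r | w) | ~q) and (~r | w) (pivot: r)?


The clauses contain complementary literals r and ~r.
Resolution eliminates this pair and disjoins the remaining literals (merging duplicates).

(w | ~q)


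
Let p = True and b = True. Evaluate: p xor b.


Exclusive or is true when exactly one operand is true.
Substitute: p=True, b=True.
True xor True evaluates to False.

False


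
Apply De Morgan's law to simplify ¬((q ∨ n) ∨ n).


De Morgan: the negation of a disjunction is the conjunction of the negations.
Distribute ¬ across ∨, flipping it to ∧, and negate each literal.

((¬q) ∧ (¬n)) ∧ (¬n)


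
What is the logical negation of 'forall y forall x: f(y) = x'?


Negation flips each quantifier (∀↔∃) and negates the inner predicate.
¬(forall y forall x: φ) = exists y exists x: ¬φ.

exists y exists x: ~(f(y) = x)


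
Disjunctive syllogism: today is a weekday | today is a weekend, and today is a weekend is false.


Disjunctive syllogism: from (P ∨ Q) and ¬P, infer Q.
One disjunct, 'today is a weekend', is ruled out; the other must hold.

today is a weekday
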